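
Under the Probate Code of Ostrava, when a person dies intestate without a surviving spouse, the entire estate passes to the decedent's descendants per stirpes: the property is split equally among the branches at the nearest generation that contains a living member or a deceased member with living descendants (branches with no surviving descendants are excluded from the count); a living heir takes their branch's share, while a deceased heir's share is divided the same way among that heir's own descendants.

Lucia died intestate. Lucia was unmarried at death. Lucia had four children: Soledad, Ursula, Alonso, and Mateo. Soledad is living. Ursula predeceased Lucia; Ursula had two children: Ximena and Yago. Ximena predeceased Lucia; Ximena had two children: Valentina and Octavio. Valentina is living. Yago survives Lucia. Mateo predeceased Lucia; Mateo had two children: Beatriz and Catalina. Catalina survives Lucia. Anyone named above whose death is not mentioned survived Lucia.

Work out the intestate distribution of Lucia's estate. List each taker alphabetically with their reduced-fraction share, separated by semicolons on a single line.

There is no surviving spouse, so the entire estate passes to Lucia's descendants per stirpes.
The estate is divided into 4 equal shares of 1/4 among Soledad, Ursula, Alonso, Mateo.
Soledad is living and takes 1/4.
Ursula predeceased; the 1/4 allotted to Ursula's branch passes to Ursula's issue by representation.
The 1/4 is divided into 2 equal shares of 1/8 among Ximena, Yago.
Ximena predeceased; the 1/8 allotted to Ximena's branch passes to Ximena's issue by representation.
The 1/8 is divided into 2 equal shares of 1/16 among Valentina, Octavio.
Valentina is living and takes 1/16.
Octavio is living and takes 1/16.
Yago is living and takes 1/8.
Alonso is living and takes 1/4.
Mateo predeceased; the 1/4 allotted to Mateo's branch passes to Mateo's issue by representation.
The 1/4 is divided into 2 equal shares of 1/8 among Beatriz, Catalina.
Beatriz is living and takes 1/8.
Catalina is living and takes 1/8.

Alonso 1/4; Beatriz 1/8; Catalina 1/8; Octavio 1/16; Soledad 1/4; Valentina 1/16; Yago 1/8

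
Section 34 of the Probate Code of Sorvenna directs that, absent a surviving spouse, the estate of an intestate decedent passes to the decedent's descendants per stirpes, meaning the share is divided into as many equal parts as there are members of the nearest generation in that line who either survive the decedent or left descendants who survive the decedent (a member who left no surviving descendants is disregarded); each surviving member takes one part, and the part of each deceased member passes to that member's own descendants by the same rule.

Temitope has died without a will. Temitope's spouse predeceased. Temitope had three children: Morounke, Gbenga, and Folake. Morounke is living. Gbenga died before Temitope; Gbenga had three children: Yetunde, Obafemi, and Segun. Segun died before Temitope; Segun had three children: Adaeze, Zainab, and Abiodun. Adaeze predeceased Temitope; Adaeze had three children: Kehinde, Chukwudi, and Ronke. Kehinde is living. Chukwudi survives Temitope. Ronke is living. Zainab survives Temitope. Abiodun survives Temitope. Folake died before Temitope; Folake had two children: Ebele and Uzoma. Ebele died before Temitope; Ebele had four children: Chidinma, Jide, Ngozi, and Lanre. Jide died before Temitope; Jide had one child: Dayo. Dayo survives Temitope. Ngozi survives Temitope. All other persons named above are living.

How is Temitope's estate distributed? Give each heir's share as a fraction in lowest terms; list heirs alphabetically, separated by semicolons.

There is no surviving spouse, so the entire estate passes to Temitope's descendants per stirpes.
The estate is divided into 3 equal shares of 1/3 among Morounke, Gbenga, Folake.
Morounke is living and takes 1/3.
Gbenga predeceased; the 1/3 allotted to Gbenga's branch passes to Gbenga's issue by representation.
The 1/3 is divided into 3 equal shares of 1/9 among Yetunde, Obafemi, Segun.
Yetunde is living and takes 1/9.
Obafemi is living and takes 1/9.
Segun predeceased; the 1/9 allotted to Segun's branch passes to Segun's issue by representation.
The 1/9 is divided into 3 equal shares of 1/27 among Adaeze, Zainab, Abiodun.
Adaeze predeceased; the 1/27 allotted to Adaeze's branch passes to Adaeze's issue by representation.
The 1/27 is divided into 3 equal shares of 1/81 among Kehinde, Chukwudi, Ronke.
Kehinde is living and takes 1/81.
Chukwudi is living and takes 1/81.
Ronke is living and takes 1/81.
Zainab is living and takes 1/27.
Abiodun is living and takes 1/27.
Folake predeceased; the 1/3 allotted to Folake's branch passes to Folake's issue by representation.
The 1/3 is divided into 2 equal shares of 1/6 among Ebele, Uzoma.
Ebele predeceased; the 1/6 allotted to Ebele's branch passes to Ebele's issue by representation.
The 1/6 is divided into 4 equal shares of 1/24 among Chidinma, Jide, Ngozi, Lanre.
Chidinma is living and takes 1/24.
Jide predeceased; the 1/24 allotted to Jide's branch passes to Jide's issue by representation.
Dayo is the sole taker at this level and receives the full 1/24.
Ngozi is living and takes 1/24.
Lanre is living and takes 1/24.
Uzoma is living and takes 1/6.

Abiodun 1/27; Chidinma 1/24; Chukwudi 1/81; Dayo 1/24; Kehinde 1/81; Lanre 1/24; Morounke 1/3; Ngozi 1/24; Obafemi 1/9; Ronke 1/81; Uzoma 1/6; Yetunde 1/9; Zainab 1/27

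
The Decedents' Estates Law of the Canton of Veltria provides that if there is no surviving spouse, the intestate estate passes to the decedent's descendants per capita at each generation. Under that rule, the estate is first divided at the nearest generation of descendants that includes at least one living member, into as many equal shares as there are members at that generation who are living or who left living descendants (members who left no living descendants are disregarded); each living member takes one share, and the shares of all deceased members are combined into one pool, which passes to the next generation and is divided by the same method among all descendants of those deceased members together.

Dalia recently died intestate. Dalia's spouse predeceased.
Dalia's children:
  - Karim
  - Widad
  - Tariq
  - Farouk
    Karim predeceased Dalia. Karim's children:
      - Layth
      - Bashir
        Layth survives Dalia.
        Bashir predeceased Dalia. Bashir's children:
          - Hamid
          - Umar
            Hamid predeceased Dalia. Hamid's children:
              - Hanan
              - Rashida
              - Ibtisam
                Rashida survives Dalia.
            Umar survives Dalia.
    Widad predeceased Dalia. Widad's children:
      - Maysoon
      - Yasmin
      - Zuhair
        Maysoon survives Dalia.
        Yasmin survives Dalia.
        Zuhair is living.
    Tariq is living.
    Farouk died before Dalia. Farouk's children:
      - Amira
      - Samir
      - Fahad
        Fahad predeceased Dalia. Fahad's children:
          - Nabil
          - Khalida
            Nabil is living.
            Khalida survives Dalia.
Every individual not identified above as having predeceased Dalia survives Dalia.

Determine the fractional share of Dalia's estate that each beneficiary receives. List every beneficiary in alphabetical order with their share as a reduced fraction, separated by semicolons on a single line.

Amira 3/32; Hanan 1/64; Ibtisam 1/64; Khalida 3/64; Layth 3/32; Maysoon 3/32; Nabil 3/64; Rashida 1/64; Samir 3/32; Tariq 1/4; Umar 3/64; Yasmin 3/32; Zuhair 3/32

There is no surviving spouse, so the entire estate passes to Dalia's descendants per capita at each generation.
At generation 1 (Karim, Widad, Tariq, Farouk) there are 4 shares of (1)/4 = 1/4 each.
Living: Tariq — each takes 1/4.
Deceased: Karim, Widad, and Farouk. Their combined 3/4 is pooled and carried to generation 2.
At generation 2 (Layth, Bashir, Maysoon, Yasmin, Zuhair, Amira, Samir, Fahad) there are 8 shares of (3/4)/8 = 3/32 each.
Living: Layth, Maysoon, Yasmin, Zuhair, Amira, and Samir — each takes 3/32.
Deceased: Bashir and Fahad. Their combined 3/16 is pooled and carried to generation 3.
At generation 3 (Hamid, Umar, Nabil, Khalida) there are 4 shares of (3/16)/4 = 3/64 each.
Living: Umar, Nabil, and Khalida — each takes 3/64.
Deceased: Hamid. That 3/64 share is carried to generation 4.
At generation 4 (Hanan, Rashida, Ibtisam) there are 3 shares of (3/64)/3 = 1/64 each.
Living: Hanan, Rashida, and Ibtisam — each takes 1/64.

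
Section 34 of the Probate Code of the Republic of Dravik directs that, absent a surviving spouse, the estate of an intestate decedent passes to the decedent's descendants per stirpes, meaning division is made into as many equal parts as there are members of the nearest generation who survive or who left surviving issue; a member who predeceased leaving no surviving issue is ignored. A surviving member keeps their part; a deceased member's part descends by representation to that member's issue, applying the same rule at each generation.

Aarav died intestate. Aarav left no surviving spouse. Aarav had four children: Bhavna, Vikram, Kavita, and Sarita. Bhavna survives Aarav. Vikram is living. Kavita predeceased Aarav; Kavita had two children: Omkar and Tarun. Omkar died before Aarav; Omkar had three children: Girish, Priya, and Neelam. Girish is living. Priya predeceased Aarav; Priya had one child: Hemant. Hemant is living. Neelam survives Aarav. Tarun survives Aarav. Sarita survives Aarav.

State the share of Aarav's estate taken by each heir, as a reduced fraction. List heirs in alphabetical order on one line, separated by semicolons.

There is no surviving spouse, so the entire estate passes to Aarav's descendants per stirpes.
The estate is divided into 4 equal shares of 1/4 among Bhavna, Vikram, Kavita, Sarita.
Bhavna is living and takes 1/4.
Vikram is living and takes 1/4.
Kavita predeceased; the 1/4 allotted to Kavita's branch passes to Kavita's issue by representation.
The 1/4 is divided into 2 equal shares of 1/8 among Omkar, Tarun.
Omkar predeceased; the 1/8 allotted to Omkar's branch passes to Omkar's issue by representation.
The 1/8 is divided into 3 equal shares of 1/24 among Girish, Priya, Neelam.
Girish is living and takes 1/24.
Priya predeceased; the 1/24 allotted to Priya's branch passes to Priya's issue by representation.
Hemant is the sole taker at this level and receives the full 1/24.
Neelam is living and takes 1/24.
Tarun is living and takes 1/8.
Sarita is living and takes 1/4.

Bhavna 1/4; Girish 1/24; Hemant 1/24; Neelam 1/24; Sarita 1/4; Tarun 1/8; Vikram 1/4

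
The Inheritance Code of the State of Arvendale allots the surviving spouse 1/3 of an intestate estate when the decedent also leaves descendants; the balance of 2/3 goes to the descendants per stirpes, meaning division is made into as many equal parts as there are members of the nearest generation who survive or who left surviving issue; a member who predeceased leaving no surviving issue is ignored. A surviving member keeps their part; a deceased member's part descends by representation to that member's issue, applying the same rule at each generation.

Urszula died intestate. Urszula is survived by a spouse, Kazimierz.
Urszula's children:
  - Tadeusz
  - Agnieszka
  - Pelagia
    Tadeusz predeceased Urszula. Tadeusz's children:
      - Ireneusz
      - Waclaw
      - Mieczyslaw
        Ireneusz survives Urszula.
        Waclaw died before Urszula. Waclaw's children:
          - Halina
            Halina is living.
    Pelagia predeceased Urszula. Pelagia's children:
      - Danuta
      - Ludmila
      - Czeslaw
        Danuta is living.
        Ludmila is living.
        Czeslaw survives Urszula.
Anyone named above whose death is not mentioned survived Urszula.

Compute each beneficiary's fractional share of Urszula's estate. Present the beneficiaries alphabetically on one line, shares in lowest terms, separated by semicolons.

Kazimierz, as surviving spouse, takes 1/3.
The remaining 2/3 passes to Urszula's descendants per stirpes.
The 2/3 is divided into 3 equal shares of 2/9 among Tadeusz, Agnieszka, Pelagia.
Tadeusz predeceased; the 2/9 allotted to Tadeusz's branch passes to Tadeusz's issue by representation.
The 2/9 is divided into 3 equal shares of 2/27 among Ireneusz, Waclaw, Mieczyslaw.
Ireneusz is living and takes 2/27.
Waclaw predeceased; the 2/27 allotted to Waclaw's branch passes to Waclaw's issue by representation.
Halina is the sole taker at this level and receives the full 2/27.
Mieczyslaw is living and takes 2/27.
Agnieszka is living and takes 2/9.
Pelagia predeceased; the 2/9 allotted to Pelagia's branch passes to Pelagia's issue by representation.
The 2/9 is divided into 3 equal shares of 2/27 among Danuta, Ludmila, Czeslaw.
Danuta is living and takes 2/27.
Ludmila is living and takes 2/27.
Czeslaw is living and takes 2/27.

Agnieszka 2/9; Czeslaw 2/27; Danuta 2/27; Halina 2/27; Ireneusz 2/27; Kazimierz 1/3; Ludmila 2/27; Mieczyslaw 2/27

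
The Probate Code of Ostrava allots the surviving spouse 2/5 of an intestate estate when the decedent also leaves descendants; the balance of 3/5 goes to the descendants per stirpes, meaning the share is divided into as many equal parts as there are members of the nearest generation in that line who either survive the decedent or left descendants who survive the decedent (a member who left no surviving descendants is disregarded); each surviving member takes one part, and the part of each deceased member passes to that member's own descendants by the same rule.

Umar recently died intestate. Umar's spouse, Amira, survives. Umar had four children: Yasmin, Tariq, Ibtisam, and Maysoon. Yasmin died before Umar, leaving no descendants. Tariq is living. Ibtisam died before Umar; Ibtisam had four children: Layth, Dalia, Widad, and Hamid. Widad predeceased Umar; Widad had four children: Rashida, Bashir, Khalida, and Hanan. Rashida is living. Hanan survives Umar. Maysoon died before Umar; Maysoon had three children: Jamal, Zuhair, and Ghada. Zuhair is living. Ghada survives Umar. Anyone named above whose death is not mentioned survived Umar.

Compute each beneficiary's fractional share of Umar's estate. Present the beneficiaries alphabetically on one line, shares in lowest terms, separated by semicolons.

Amira 2/5; Bashir 1/80; Dalia 1/20; Ghada 1/15; Hamid 1/20; Hanan 1/80; Jamal 1/15; Khalida 1/80; Layth 1/20; Rashida 1/80; Tariq 1/5; Zuhair 1/15

Amira, as surviving spouse, takes 2/5.
The remaining 3/5 passes to Umar's descendants per stirpes.
Yasmin left no surviving issue, so that branch lapses and is disregarded.
The 3/5 is divided into 3 equal shares of 1/5 among Tariq, Ibtisam, Maysoon.
Tariq is living and takes 1/5.
Ibtisam predeceased; the 1/5 allotted to Ibtisam's branch passes to Ibtisam's issue by representation.
The 1/5 is divided into 4 equal shares of 1/20 among Layth, Dalia, Widad, Hamid.
Layth is living and takes 1/20.
Dalia is living and takes 1/20.
Widad predeceased; the 1/20 allotted to Widad's branch passes to Widad's issue by representation.
The 1/20 is divided into 4 equal shares of 1/80 among Rashida, Bashir, Khalida, Hanan.
Rashida is living and takes 1/80.
Bashir is living and takes 1/80.
Khalida is living and takes 1/80.
Hanan is living and takes 1/80.
Hamid is living and takes 1/20.
Maysoon predeceased; the 1/5 allotted to Maysoon's branch passes to Maysoon's issue by representation.
The 1/5 is divided into 3 equal shares of 1/15 among Jamal, Zuhair, Ghada.
Jamal is living and takes 1/15.
Zuhair is living and takes 1/15.
Ghada is living and takes 1/15.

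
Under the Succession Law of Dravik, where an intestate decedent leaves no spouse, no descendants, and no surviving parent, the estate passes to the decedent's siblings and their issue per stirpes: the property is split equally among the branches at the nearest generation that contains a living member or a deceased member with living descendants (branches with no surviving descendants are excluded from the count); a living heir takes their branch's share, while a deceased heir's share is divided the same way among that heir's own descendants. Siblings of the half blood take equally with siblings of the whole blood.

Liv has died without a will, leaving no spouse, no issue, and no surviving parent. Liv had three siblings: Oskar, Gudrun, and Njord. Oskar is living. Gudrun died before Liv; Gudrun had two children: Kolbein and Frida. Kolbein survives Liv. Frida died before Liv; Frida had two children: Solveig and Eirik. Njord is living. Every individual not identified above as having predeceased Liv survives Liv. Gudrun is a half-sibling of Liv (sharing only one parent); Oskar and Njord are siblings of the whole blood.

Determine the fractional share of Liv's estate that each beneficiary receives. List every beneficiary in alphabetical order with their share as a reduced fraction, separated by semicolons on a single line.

No spouse, descendants, or parent survives, so the estate passes to Liv's siblings per stirpes.
Half-blood and whole-blood siblings take equally under the stated rule.
The estate is divided into 3 equal shares of 1/3 among Oskar, Gudrun, Njord.
Oskar is living and takes 1/3.
Gudrun predeceased; the 1/3 allotted to Gudrun's branch passes to Gudrun's issue by representation.
The 1/3 is divided into 2 equal shares of 1/6 among Kolbein, Frida.
Kolbein is living and takes 1/6.
Frida predeceased; the 1/6 allotted to Frida's branch passes to Frida's issue by representation.
The 1/6 is divided into 2 equal shares of 1/12 among Solveig, Eirik.
Solveig is living and takes 1/12.
Eirik is living and takes 1/12.
Njord is living and takes 1/3.

Eirik 1/12; Kolbein 1/6; Njord 1/3; Oskar 1/3; Solveig 1/12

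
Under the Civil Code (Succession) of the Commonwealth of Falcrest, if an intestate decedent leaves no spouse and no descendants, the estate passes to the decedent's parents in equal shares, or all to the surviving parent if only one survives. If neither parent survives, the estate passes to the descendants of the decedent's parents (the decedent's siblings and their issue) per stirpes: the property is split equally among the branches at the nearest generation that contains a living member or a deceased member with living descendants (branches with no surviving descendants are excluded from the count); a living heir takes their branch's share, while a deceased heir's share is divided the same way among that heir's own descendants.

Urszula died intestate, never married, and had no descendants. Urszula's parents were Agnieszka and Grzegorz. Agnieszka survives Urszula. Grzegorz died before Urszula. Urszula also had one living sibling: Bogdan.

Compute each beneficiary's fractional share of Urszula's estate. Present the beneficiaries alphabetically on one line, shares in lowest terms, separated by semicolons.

Only one parent, Agnieszka, survives, so Agnieszka takes the entire estate. The siblings take nothing because a surviving parent has priority.

Agnieszka 1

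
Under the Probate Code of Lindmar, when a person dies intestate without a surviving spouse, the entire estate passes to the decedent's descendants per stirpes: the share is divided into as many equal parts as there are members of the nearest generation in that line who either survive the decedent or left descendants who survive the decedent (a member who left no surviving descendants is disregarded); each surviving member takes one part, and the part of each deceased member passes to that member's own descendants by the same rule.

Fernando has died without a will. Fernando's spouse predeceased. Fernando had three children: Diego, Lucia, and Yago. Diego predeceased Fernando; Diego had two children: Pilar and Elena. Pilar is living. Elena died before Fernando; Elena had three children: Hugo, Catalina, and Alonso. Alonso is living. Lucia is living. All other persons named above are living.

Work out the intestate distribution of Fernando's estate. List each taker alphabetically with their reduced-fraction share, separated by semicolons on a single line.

There is no surviving spouse, so the entire estate passes to Fernando's descendants per stirpes.
The estate is divided into 3 equal shares of 1/3 among Diego, Lucia, Yago.
Diego predeceased; the 1/3 allotted to Diego's branch passes to Diego's issue by representation.
The 1/3 is divided into 2 equal shares of 1/6 among Pilar, Elena.
Pilar is living and takes 1/6.
Elena predeceased; the 1/6 allotted to Elena's branch passes to Elena's issue by representation.
The 1/6 is divided into 3 equal shares of 1/18 among Hugo, Catalina, Alonso.
Hugo is living and takes 1/18.
Catalina is living and takes 1/18.
Alonso is living and takes 1/18.
Lucia is living and takes 1/3.
Yago is living and takes 1/3.

Alonso 1/18; Catalina 1/18; Hugo 1/18; Lucia 1/3; Pilar 1/6; Yago 1/3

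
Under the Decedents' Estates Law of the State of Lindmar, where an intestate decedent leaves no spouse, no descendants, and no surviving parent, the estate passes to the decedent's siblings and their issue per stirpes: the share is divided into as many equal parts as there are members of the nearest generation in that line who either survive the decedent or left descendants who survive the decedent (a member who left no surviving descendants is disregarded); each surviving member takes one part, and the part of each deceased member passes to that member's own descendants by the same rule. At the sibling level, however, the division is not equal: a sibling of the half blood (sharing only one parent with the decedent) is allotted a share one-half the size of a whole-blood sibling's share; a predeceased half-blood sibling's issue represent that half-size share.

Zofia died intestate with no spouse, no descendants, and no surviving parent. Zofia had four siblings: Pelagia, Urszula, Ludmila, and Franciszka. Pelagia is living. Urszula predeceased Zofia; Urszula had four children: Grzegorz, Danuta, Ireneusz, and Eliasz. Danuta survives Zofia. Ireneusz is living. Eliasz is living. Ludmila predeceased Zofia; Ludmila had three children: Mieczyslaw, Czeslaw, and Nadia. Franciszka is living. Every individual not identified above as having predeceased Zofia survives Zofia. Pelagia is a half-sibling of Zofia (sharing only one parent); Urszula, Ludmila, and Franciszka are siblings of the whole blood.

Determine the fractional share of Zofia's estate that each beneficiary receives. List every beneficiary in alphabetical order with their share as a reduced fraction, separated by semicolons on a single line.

Czeslaw 2/21; Danuta 1/14; Eliasz 1/14; Franciszka 2/7; Grzegorz 1/14; Ireneusz 1/14; Mieczyslaw 2/21; Nadia 2/21; Pelagia 1/7

No spouse, descendants, or parent survives, so the estate passes to Zofia's siblings per stirpes.
Half-blood siblings count for one-half the weight of whole-blood siblings at the initial division.
Dividing 1 in proportion to weights (total weight 7/2): Pelagia (weight 1/2) → 1/7; Urszula (weight 1) → 2/7; Ludmila (weight 1) → 2/7; Franciszka (weight 1) → 2/7.
Pelagia is living and takes 1/7.
Urszula predeceased; the 2/7 allotted to Urszula's branch passes to Urszula's issue by representation.
The 2/7 is divided into 4 equal shares of 1/14 among Grzegorz, Danuta, Ireneusz, Eliasz.
Grzegorz is living and takes 1/14.
Danuta is living and takes 1/14.
Ireneusz is living and takes 1/14.
Eliasz is living and takes 1/14.
Ludmila predeceased; the 2/7 allotted to Ludmila's branch passes to Ludmila's issue by representation.
The 2/7 is divided into 3 equal shares of 2/21 among Mieczyslaw, Czeslaw, Nadia.
Mieczyslaw is living and takes 2/21.
Czeslaw is living and takes 2/21.
Nadia is living and takes 2/21.
Franciszka is living and takes 2/7.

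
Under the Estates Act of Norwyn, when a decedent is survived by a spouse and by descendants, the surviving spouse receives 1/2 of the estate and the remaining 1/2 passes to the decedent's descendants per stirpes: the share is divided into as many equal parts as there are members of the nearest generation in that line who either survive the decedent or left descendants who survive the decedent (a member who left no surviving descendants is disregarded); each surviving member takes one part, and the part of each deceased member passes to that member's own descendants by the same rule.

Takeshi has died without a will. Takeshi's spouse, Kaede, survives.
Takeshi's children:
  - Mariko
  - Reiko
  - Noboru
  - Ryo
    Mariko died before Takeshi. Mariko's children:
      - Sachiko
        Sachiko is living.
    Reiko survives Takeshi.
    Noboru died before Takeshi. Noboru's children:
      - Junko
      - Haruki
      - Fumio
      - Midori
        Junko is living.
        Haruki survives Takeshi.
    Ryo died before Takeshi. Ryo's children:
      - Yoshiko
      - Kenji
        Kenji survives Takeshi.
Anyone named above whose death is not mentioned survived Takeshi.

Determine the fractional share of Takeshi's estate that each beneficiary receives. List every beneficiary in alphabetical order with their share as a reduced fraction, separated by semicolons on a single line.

Fumio 1/32; Haruki 1/32; Junko 1/32; Kaede 1/2; Kenji 1/16; Midori 1/32; Reiko 1/8; Sachiko 1/8; Yoshiko 1/16

Kaede, as surviving spouse, takes 1/2.
The remaining 1/2 passes to Takeshi's descendants per stirpes.
The 1/2 is divided into 4 equal shares of 1/8 among Mariko, Reiko, Noboru, Ryo.
Mariko predeceased; the 1/8 allotted to Mariko's branch passes to Mariko's issue by representation.
Sachiko is the sole taker at this level and receives the full 1/8.
Reiko is living and takes 1/8.
Noboru predeceased; the 1/8 allotted to Noboru's branch passes to Noboru's issue by representation.
The 1/8 is divided into 4 equal shares of 1/32 among Junko, Haruki, Fumio, Midori.
Junko is living and takes 1/32.
Haruki is living and takes 1/32.
Fumio is living and takes 1/32.
Midori is living and takes 1/32.
Ryo predeceased; the 1/8 allotted to Ryo's branch passes to Ryo's issue by representation.
The 1/8 is divided into 2 equal shares of 1/16 among Yoshiko, Kenji.
Yoshiko is living and takes 1/16.
Kenji is living and takes 1/16.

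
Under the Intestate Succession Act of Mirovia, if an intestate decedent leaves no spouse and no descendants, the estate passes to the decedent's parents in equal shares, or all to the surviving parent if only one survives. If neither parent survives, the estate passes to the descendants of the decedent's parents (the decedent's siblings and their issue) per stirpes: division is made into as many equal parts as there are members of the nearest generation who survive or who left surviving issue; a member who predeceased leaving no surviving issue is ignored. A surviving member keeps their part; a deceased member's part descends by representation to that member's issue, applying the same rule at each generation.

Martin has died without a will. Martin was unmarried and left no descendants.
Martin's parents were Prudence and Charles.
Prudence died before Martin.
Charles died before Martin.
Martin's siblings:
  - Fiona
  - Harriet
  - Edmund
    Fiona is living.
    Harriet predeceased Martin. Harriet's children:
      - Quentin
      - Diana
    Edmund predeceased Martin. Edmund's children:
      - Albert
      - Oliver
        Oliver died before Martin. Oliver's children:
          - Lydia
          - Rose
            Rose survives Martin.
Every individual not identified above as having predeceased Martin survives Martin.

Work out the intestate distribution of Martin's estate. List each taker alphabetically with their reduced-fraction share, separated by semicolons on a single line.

Neither parent survives and there are no descendants, so the estate passes to Martin's siblings and their issue per stirpes.
The estate is divided into 3 equal shares of 1/3 among Fiona, Harriet, Edmund.
Fiona is living and takes 1/3.
Harriet predeceased; the 1/3 allotted to Harriet's branch passes to Harriet's issue by representation.
The 1/3 is divided into 2 equal shares of 1/6 among Quentin, Diana.
Quentin is living and takes 1/6.
Diana is living and takes 1/6.
Edmund predeceased; the 1/3 allotted to Edmund's branch passes to Edmund's issue by representation.
The 1/3 is divided into 2 equal shares of 1/6 among Albert, Oliver.
Albert is living and takes 1/6.
Oliver predeceased; the 1/6 allotted to Oliver's branch passes to Oliver's issue by representation.
The 1/6 is divided into 2 equal shares of 1/12 among Lydia, Rose.
Lydia is living and takes 1/12.
Rose is living and takes 1/12.

Albert 1/6; Diana 1/6; Fiona 1/3; Lydia 1/12; Quentin 1/6; Rose 1/12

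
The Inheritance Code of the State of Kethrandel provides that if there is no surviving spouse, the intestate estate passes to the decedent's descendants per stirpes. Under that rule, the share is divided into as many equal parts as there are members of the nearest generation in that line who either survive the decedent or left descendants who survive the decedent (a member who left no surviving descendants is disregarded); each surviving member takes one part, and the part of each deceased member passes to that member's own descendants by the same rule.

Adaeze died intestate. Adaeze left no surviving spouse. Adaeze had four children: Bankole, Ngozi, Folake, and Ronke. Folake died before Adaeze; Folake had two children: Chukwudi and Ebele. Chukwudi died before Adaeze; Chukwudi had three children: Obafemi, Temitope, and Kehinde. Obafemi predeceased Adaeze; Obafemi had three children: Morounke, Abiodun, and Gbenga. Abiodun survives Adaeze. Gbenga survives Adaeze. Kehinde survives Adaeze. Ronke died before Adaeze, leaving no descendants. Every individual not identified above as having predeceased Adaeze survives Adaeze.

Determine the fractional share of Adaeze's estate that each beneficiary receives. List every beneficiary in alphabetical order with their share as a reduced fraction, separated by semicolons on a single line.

There is no surviving spouse, so the entire estate passes to Adaeze's descendants per stirpes.
Ronke left no surviving issue, so that branch lapses and is disregarded.
The estate is divided into 3 equal shares of 1/3 among Bankole, Ngozi, Folake.
Bankole is living and takes 1/3.
Ngozi is living and takes 1/3.
Folake predeceased; the 1/3 allotted to Folake's branch passes to Folake's issue by representation.
The 1/3 is divided into 2 equal shares of 1/6 among Chukwudi, Ebele.
Chukwudi predeceased; the 1/6 allotted to Chukwudi's branch passes to Chukwudi's issue by representation.
The 1/6 is divided into 3 equal shares of 1/18 among Obafemi, Temitope, Kehinde.
Obafemi predeceased; the 1/18 allotted to Obafemi's branch passes to Obafemi's issue by representation.
The 1/18 is divided into 3 equal shares of 1/54 among Morounke, Abiodun, Gbenga.
Morounke is living and takes 1/54.
Abiodun is living and takes 1/54.
Gbenga is living and takes 1/54.
Temitope is living and takes 1/18.
Kehinde is living and takes 1/18.
Ebele is living and takes 1/6.

Abiodun 1/54; Bankole 1/3; Ebele 1/6; Gbenga 1/54; Kehinde 1/18; Morounke 1/54; Ngozi 1/3; Temitope 1/18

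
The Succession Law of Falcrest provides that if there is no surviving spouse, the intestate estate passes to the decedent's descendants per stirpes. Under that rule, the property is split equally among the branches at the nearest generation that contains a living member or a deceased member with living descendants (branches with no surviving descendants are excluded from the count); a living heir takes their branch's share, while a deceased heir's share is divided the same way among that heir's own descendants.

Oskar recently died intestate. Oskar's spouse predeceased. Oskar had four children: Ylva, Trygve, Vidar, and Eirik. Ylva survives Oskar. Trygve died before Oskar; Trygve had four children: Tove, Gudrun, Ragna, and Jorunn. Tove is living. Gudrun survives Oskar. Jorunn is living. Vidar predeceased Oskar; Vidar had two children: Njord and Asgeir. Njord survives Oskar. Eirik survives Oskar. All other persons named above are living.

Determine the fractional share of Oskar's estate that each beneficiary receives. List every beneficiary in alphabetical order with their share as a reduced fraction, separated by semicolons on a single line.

Asgeir 1/8; Eirik 1/4; Gudrun 1/16; Jorunn 1/16; Njord 1/8; Ragna 1/16; Tove 1/16; Ylva 1/4

There is no surviving spouse, so the entire estate passes to Oskar's descendants per stirpes.
The estate is divided into 4 equal shares of 1/4 among Ylva, Trygve, Vidar, Eirik.
Ylva is living and takes 1/4.
Trygve predeceased; the 1/4 allotted to Trygve's branch passes to Trygve's issue by representation.
The 1/4 is divided into 4 equal shares of 1/16 among Tove, Gudrun, Ragna, Jorunn.
Tove is living and takes 1/16.
Gudrun is living and takes 1/16.
Ragna is living and takes 1/16.
Jorunn is living and takes 1/16.
Vidar predeceased; the 1/4 allotted to Vidar's branch passes to Vidar's issue by representation.
The 1/4 is divided into 2 equal shares of 1/8 among Njord, Asgeir.
Njord is living and takes 1/8.
Asgeir is living and takes 1/8.
Eirik is living and takes 1/4.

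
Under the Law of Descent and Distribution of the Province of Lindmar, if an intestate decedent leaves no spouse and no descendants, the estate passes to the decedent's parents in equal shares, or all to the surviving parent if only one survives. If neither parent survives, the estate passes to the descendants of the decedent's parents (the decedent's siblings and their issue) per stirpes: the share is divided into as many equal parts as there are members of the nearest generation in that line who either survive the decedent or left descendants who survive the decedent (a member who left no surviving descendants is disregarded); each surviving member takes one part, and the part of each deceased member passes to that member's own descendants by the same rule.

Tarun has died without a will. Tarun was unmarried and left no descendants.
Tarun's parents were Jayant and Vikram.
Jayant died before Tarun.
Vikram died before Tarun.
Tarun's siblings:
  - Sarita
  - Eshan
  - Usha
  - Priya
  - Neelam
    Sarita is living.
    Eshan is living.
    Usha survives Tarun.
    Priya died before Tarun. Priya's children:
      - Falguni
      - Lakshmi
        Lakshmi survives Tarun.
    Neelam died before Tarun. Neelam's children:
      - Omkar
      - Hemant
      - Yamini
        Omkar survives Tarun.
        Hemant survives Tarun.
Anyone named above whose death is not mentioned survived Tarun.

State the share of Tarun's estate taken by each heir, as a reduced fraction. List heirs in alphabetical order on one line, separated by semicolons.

Eshan 1/5; Falguni 1/10; Hemant 1/15; Lakshmi 1/10; Omkar 1/15; Sarita 1/5; Usha 1/5; Yamini 1/15

Neither parent survives and there are no descendants, so the estate passes to Tarun's siblings and their issue per stirpes.
The estate is divided into 5 equal shares of 1/5 among Sarita, Eshan, Usha, Priya, Neelam.
Sarita is living and takes 1/5.
Eshan is living and takes 1/5.
Usha is living and takes 1/5.
Priya predeceased; the 1/5 allotted to Priya's branch passes to Priya's issue by representation.
The 1/5 is divided into 2 equal shares of 1/10 among Falguni, Lakshmi.
Falguni is living and takes 1/10.
Lakshmi is living and takes 1/10.
Neelam predeceased; the 1/5 allotted to Neelam's branch passes to Neelam's issue by representation.
The 1/5 is divided into 3 equal shares of 1/15 among Omkar, Hemant, Yamini.
Omkar is living and takes 1/15.
Hemant is living and takes 1/15.
Yamini is living and takes 1/15.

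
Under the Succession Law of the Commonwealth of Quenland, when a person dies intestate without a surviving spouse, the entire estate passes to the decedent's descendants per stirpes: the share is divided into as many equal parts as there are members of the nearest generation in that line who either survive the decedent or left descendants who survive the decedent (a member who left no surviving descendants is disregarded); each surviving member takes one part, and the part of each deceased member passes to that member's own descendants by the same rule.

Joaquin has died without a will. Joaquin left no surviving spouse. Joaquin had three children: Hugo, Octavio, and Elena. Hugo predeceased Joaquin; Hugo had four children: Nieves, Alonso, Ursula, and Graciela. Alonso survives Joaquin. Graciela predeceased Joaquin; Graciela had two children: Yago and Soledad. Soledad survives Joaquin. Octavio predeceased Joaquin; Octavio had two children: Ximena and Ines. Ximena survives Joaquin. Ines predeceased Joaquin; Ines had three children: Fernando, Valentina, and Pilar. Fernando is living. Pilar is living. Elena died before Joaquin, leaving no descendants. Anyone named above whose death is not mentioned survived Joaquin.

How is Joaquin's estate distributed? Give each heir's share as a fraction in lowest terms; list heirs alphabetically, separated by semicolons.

Alonso 1/8; Fernando 1/12; Nieves 1/8; Pilar 1/12; Soledad 1/16; Ursula 1/8; Valentina 1/12; Ximena 1/4; Yago 1/16

There is no surviving spouse, so the entire estate passes to Joaquin's descendants per stirpes.
Elena left no surviving issue, so that branch lapses and is disregarded.
The estate is divided into 2 equal shares of 1/2 among Hugo, Octavio.
Hugo predeceased; the 1/2 allotted to Hugo's branch passes to Hugo's issue by representation.
The 1/2 is divided into 4 equal shares of 1/8 among Nieves, Alonso, Ursula, Graciela.
Nieves is living and takes 1/8.
Alonso is living and takes 1/8.
Ursula is living and takes 1/8.
Graciela predeceased; the 1/8 allotted to Graciela's branch passes to Graciela's issue by representation.
The 1/8 is divided into 2 equal shares of 1/16 among Yago, Soledad.
Yago is living and takes 1/16.
Soledad is living and takes 1/16.
Octavio predeceased; the 1/2 allotted to Octavio's branch passes to Octavio's issue by representation.
The 1/2 is divided into 2 equal shares of 1/4 among Ximena, Ines.
Ximena is living and takes 1/4.
Ines predeceased; the 1/4 allotted to Ines's branch passes to Ines's issue by representation.
The 1/4 is divided into 3 equal shares of 1/12 among Fernando, Valentina, Pilar.
Fernando is living and takes 1/12.
Valentina is living and takes 1/12.
Pilar is living and takes 1/12.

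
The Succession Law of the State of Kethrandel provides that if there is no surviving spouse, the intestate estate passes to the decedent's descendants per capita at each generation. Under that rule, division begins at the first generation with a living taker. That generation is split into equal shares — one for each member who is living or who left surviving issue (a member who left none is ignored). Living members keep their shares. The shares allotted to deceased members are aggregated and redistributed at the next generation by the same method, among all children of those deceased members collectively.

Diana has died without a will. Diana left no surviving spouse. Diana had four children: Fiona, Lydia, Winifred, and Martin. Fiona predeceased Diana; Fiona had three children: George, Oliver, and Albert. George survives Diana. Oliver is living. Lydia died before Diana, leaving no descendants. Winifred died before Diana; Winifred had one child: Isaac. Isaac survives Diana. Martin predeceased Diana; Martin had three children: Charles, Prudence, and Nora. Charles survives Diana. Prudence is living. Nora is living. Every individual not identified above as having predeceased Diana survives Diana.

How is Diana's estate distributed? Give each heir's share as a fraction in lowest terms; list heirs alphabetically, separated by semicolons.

Albert 1/7; Charles 1/7; George 1/7; Isaac 1/7; Nora 1/7; Oliver 1/7; Prudence 1/7

There is no surviving spouse, so the entire estate passes to Diana's descendants per capita at each generation.
No one at generation 1 (Fiona, Winifred, Martin) is living; moving to the next generation.
At generation 2 (George, Oliver, Albert, Isaac, Charles, Prudence, Nora) there are 7 shares of (1)/7 = 1/7 each.
Living: George, Oliver, Albert, Isaac, Charles, Prudence, and Nora — each takes 1/7.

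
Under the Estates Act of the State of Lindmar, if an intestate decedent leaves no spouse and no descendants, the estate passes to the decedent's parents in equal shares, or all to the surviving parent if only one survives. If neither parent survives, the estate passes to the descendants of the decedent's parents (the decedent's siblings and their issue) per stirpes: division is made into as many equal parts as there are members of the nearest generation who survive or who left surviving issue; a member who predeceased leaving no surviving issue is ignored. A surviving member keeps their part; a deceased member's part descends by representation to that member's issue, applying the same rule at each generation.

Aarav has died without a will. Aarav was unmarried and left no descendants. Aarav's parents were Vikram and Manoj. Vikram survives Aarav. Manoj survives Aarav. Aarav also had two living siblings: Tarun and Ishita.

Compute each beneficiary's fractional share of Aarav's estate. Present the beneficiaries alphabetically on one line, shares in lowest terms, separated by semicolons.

Both parents survive, so Vikram and Manoj each take 1/2. The siblings take nothing because a surviving parent has priority.

Manoj 1/2; Vikram 1/2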